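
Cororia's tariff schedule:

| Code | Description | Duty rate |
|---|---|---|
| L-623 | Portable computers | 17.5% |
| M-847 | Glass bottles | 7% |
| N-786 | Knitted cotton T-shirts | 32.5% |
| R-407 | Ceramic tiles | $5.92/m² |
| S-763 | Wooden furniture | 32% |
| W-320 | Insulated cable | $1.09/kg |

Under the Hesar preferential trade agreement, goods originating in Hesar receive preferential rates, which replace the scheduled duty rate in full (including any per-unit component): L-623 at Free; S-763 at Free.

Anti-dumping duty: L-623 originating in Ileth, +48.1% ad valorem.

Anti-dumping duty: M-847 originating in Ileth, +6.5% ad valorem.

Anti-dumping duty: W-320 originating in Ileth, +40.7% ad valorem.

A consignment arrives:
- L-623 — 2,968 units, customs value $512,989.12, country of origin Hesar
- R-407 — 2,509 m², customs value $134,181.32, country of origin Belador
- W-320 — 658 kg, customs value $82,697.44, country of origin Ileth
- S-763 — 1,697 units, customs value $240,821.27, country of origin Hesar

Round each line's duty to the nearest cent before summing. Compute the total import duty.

Line 1 (L-623, Hesar, 2,968 units, $512,989.12):
Base rate for L-623 is 17.5%.
Origin Hesar qualifies under the Cororia–Hesar agreement and L-623 is covered: preferential rate Free applies instead.
The additional-duty order on L-623 targets Ileth, not Hesar; it does not apply.
Duty = $512,989.12 × 0% = $0.00.
Line 2 (R-407, Belador, 2,509 m², $134,181.32):
Base rate for R-407 is $5.92/m².
Duty = 2,509 × $5.92 = $14,853.28.
Line 3 (W-320, Ileth, 658 kg, $82,697.44):
Base rate for W-320 is $1.09/kg.
Additional duty on W-320 from Ileth: +40.7% ad valorem. Applied ad valorem rate = 40.7%.
Duty = $82,697.44 × 40.7% + 658 × $1.09 = $34,375.08.
Line 4 (S-763, Hesar, 1,697 units, $240,821.27):
Base rate for S-763 is 32%.
Origin Hesar qualifies under the Cororia–Hesar agreement and S-763 is covered: preferential rate Free applies instead.
Duty = $240,821.27 × 0% = $0.00.
Total = $0.00 + $14,853.28 + $34,375.08 + $0.00 = $49,228.36.

$49,228.36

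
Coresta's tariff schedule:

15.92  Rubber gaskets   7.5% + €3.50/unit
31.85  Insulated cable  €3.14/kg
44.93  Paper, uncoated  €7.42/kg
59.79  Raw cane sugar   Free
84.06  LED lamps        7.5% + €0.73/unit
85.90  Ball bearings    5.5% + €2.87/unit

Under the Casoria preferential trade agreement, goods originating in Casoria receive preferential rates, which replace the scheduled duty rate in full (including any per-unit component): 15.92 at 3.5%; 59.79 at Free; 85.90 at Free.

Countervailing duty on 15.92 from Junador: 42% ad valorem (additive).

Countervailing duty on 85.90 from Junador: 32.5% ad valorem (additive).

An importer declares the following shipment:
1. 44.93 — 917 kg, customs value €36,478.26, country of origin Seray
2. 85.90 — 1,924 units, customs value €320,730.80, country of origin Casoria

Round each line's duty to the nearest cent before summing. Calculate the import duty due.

Line 1 (44.93, Seray, 917 kg, €36,478.26):
Base rate for 44.93 is €7.42/kg.
Duty = 917 × €7.42 = €6,804.14.
Line 2 (85.90, Casoria, 1,924 units, €320,730.80):
Base rate for 85.90 is 5.5% + €2.87/unit.
Origin Casoria qualifies under the Coresta–Casoria agreement and 85.90 is covered: preferential rate Free applies instead.
The additional-duty order on 85.90 targets Junador, not Casoria; it does not apply.
Duty = €320,730.80 × 0% = €0.00.
Total = €6,804.14 + €0.00 = €6,804.14.

€6,804.14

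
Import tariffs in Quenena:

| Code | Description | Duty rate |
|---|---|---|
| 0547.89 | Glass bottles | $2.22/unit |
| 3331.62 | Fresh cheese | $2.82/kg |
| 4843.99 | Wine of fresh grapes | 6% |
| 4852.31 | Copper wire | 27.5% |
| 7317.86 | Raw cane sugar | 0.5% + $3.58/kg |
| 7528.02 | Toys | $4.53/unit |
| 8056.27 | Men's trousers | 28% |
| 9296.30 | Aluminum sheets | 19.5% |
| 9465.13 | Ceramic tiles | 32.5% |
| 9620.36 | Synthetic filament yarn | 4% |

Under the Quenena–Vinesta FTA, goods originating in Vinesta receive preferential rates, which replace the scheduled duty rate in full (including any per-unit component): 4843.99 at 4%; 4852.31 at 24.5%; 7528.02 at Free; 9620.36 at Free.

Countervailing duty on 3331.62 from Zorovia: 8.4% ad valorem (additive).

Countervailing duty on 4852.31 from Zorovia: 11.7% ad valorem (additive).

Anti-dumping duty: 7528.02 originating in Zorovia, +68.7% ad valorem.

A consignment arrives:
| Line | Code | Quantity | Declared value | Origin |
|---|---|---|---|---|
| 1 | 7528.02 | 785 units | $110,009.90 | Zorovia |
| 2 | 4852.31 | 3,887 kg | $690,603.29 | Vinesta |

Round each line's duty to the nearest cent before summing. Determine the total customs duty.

$248,330.66

Line 1 (7528.02, Zorovia, 785 units, $110,009.90):
Base rate for 7528.02 is $4.53/unit.
7528.02 has an FTA preferential rate, but origin Zorovia is not Vinesta; base rate stands.
Additional duty on 7528.02 from Zorovia: +68.7% ad valorem. Applied ad valorem rate = 68.7%.
Duty = $110,009.90 × 68.7% + 785 × $4.53 = $79,132.85.
Line 2 (4852.31, Vinesta, 3,887 kg, $690,603.29):
Base rate for 4852.31 is 27.5%.
Origin Vinesta qualifies under the Quenena–Vinesta agreement and 4852.31 is covered: preferential rate 24.5% applies instead.
The additional-duty order on 4852.31 targets Zorovia, not Vinesta; it does not apply.
Duty = $690,603.29 × 24.5% = $169,197.81.
Total = $79,132.85 + $169,197.81 = $248,330.66.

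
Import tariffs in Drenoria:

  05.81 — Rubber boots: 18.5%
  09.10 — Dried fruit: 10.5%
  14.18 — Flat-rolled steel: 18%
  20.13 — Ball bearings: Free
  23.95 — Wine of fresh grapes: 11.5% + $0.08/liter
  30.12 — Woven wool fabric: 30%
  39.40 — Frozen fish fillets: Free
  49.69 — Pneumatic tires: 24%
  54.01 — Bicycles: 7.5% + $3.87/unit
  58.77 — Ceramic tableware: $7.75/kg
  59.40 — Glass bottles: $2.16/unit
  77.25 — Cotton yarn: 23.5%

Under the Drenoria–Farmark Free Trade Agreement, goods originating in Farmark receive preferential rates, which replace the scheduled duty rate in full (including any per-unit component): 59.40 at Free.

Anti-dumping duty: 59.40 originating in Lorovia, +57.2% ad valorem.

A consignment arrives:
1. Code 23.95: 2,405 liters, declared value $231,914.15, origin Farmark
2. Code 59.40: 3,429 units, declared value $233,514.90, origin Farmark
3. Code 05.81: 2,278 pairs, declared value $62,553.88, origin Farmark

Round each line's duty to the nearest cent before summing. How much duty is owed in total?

Line 1 (23.95, Farmark, 2,405 liters, $231,914.15):
Base rate for 23.95 is 11.5% + $0.08/liter.
Origin Farmark is the FTA partner but 23.95 is not on the preference list; base rate stands.
Duty = $231,914.15 × 11.5% + 2,405 × $0.08 = $26,862.53.
Line 2 (59.40, Farmark, 3,429 units, $233,514.90):
Base rate for 59.40 is $2.16/unit.
Origin Farmark qualifies under the Drenoria–Farmark agreement and 59.40 is covered: preferential rate Free applies instead.
The additional-duty order on 59.40 targets Lorovia, not Farmark; it does not apply.
Duty = $233,514.90 × 0% = $0.00.
Line 3 (05.81, Farmark, 2,278 pairs, $62,553.88):
Base rate for 05.81 is 18.5%.
Origin Farmark is the FTA partner but 05.81 is not on the preference list; base rate stands.
Duty = $62,553.88 × 18.5% = $11,572.47.
Total = $26,862.53 + $0.00 + $11,572.47 = $38,435.00.

$38,435.00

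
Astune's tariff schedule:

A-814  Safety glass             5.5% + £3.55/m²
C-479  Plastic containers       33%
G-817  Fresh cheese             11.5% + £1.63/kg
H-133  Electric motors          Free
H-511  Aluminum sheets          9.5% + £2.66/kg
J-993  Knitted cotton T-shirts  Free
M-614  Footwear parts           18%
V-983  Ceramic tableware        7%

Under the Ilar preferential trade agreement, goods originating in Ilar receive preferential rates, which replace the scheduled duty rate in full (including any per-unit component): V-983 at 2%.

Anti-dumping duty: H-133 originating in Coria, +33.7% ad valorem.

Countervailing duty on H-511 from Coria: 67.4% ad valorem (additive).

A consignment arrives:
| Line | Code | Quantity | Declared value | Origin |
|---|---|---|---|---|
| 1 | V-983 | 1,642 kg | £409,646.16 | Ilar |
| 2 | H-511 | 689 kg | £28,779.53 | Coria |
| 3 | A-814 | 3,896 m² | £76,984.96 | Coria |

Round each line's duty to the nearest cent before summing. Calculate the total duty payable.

Line 1 (V-983, Ilar, 1,642 kg, £409,646.16):
Base rate for V-983 is 7%.
Origin Ilar qualifies under the Astune–Ilar agreement and V-983 is covered: preferential rate 2% applies instead.
Duty = £409,646.16 × 2% = £8,192.92.
Line 2 (H-511, Coria, 689 kg, £28,779.53):
Base rate for H-511 is 9.5% + £2.66/kg.
Additional duty on H-511 from Coria: +67.4%. Applied ad valorem rate: 9.5% + 67.4% = 76.9%.
Duty = £28,779.53 × 76.9% + 689 × £2.66 = £23,964.20.
Line 3 (A-814, Coria, 3,896 m², £76,984.96):
Base rate for A-814 is 5.5% + £3.55/m².
Duty = £76,984.96 × 5.5% + 3,896 × £3.55 = £18,064.97.
Total = £8,192.92 + £23,964.20 + £18,064.97 = £50,222.09.

£50,222.09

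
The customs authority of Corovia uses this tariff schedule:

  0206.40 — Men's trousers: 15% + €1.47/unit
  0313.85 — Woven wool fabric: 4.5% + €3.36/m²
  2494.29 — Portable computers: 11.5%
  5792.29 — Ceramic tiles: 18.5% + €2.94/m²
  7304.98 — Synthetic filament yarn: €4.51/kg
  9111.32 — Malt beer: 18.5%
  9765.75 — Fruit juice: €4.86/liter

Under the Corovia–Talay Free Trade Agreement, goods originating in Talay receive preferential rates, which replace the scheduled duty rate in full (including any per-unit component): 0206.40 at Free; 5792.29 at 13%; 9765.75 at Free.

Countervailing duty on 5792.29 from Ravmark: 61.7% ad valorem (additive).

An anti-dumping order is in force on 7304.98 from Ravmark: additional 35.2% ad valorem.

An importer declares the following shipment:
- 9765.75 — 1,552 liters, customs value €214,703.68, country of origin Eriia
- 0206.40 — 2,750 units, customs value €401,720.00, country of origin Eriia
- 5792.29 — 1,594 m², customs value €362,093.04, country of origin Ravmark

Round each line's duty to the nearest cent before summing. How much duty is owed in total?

€366,928.20

Line 1 (9765.75, Eriia, 1,552 liters, €214,703.68):
Base rate for 9765.75 is €4.86/liter.
9765.75 has an FTA preferential rate, but origin Eriia is not Talay; base rate stands.
Duty = 1,552 × €4.86 = €7,542.72.
Line 2 (0206.40, Eriia, 2,750 units, €401,720.00):
Base rate for 0206.40 is 15% + €1.47/unit.
0206.40 has an FTA preferential rate, but origin Eriia is not Talay; base rate stands.
Duty = €401,720.00 × 15% + 2,750 × €1.47 = €64,300.50.
Line 3 (5792.29, Ravmark, 1,594 m², €362,093.04):
Base rate for 5792.29 is 18.5% + €2.94/m².
5792.29 has an FTA preferential rate, but origin Ravmark is not Talay; base rate stands.
Additional duty on 5792.29 from Ravmark: +61.7%. Applied ad valorem rate: 18.5% + 61.7% = 80.2%.
Duty = €362,093.04 × 80.2% + 1,594 × €2.94 = €295,084.98.
Total = €7,542.72 + €64,300.50 + €295,084.98 = €366,928.20.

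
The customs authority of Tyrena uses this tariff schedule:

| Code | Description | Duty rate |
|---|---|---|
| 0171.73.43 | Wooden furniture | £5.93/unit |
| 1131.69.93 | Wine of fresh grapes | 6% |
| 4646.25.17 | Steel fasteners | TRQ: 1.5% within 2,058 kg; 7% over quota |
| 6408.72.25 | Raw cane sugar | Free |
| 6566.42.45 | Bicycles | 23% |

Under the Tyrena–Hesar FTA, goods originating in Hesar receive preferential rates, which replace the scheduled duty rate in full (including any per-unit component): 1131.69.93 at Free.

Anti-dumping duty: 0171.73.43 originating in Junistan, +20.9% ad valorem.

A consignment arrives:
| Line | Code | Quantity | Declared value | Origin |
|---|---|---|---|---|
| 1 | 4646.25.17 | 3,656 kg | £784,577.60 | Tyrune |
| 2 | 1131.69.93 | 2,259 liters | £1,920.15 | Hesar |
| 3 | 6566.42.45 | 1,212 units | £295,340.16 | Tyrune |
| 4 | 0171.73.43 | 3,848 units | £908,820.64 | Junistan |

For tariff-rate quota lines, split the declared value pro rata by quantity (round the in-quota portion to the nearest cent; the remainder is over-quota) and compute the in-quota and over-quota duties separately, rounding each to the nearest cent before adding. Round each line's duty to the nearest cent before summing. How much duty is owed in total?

Line 1 (4646.25.17, Tyrune, 3,656 kg, £784,577.60):
Code 4646.25.17 is under a tariff-rate quota (threshold 2,058 kg). In-quota: 2,058 kg at 1.5%; over-quota: 1,598 kg at 7%.
Pro-rata value split: in-quota = £784,577.60 × 2,058/3,656 = £441,646.80; over-quota = £784,577.60 − £441,646.80 = £342,930.80.
In-quota duty = £441,646.80 × 1.5% = £6,624.70. Over-quota duty = £342,930.80 × 7% = £24,005.16.
Line duty = £6,624.70 + £24,005.16 = £30,629.86.
Line 2 (1131.69.93, Hesar, 2,259 liters, £1,920.15):
Base rate for 1131.69.93 is 6%.
Origin Hesar qualifies under the Tyrena–Hesar agreement and 1131.69.93 is covered: preferential rate Free applies instead.
Duty = £1,920.15 × 0% = £0.00.
Line 3 (6566.42.45, Tyrune, 1,212 units, £295,340.16):
Base rate for 6566.42.45 is 23%.
Duty = £295,340.16 × 23% = £67,928.24.
Line 4 (0171.73.43, Junistan, 3,848 units, £908,820.64):
Base rate for 0171.73.43 is £5.93/unit.
Additional duty on 0171.73.43 from Junistan: +20.9% ad valorem. Applied ad valorem rate = 20.9%.
Duty = £908,820.64 × 20.9% + 3,848 × £5.93 = £212,762.15.
Total = £30,629.86 + £0.00 + £67,928.24 + £212,762.15 = £311,320.25.

£311,320.25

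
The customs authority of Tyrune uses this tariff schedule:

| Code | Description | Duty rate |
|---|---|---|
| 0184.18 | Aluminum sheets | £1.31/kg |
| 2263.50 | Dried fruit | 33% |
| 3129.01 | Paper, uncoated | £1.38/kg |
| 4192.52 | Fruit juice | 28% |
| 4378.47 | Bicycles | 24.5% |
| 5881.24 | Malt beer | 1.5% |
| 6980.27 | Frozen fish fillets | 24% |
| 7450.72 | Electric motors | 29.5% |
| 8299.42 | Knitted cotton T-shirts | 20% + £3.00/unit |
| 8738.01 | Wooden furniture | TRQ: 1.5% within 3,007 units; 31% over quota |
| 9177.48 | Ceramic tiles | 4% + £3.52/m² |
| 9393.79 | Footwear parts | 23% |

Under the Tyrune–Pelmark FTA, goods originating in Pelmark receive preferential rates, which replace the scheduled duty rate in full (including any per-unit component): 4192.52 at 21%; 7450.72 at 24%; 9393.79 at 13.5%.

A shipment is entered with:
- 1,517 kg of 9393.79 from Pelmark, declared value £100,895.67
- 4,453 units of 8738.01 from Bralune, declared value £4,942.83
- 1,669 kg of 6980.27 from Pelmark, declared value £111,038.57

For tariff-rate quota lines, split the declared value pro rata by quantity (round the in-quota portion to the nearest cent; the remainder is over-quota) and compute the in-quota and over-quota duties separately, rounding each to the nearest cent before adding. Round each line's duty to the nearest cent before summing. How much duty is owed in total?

£40,817.82

Line 1 (9393.79, Pelmark, 1,517 kg, £100,895.67):
Base rate for 9393.79 is 23%.
Origin Pelmark qualifies under the Tyrune–Pelmark agreement and 9393.79 is covered: preferential rate 13.5% applies instead.
Duty = £100,895.67 × 13.5% = £13,620.92.
Line 2 (8738.01, Bralune, 4,453 units, £4,942.83):
Code 8738.01 is under a tariff-rate quota (threshold 3,007 units). In-quota: 3,007 units at 1.5%; over-quota: 1,446 units at 31%.
Pro-rata value split: in-quota = £4,942.83 × 3,007/4,453 = £3,337.77; over-quota = £4,942.83 − £3,337.77 = £1,605.06.
In-quota duty = £3,337.77 × 1.5% = £50.07. Over-quota duty = £1,605.06 × 31% = £497.57.
Line duty = £50.07 + £497.57 = £547.64.
Line 3 (6980.27, Pelmark, 1,669 kg, £111,038.57):
Base rate for 6980.27 is 24%.
Origin Pelmark is the FTA partner but 6980.27 is not on the preference list; base rate stands.
Duty = £111,038.57 × 24% = £26,649.26.
Total = £13,620.92 + £547.64 + £26,649.26 = £40,817.82.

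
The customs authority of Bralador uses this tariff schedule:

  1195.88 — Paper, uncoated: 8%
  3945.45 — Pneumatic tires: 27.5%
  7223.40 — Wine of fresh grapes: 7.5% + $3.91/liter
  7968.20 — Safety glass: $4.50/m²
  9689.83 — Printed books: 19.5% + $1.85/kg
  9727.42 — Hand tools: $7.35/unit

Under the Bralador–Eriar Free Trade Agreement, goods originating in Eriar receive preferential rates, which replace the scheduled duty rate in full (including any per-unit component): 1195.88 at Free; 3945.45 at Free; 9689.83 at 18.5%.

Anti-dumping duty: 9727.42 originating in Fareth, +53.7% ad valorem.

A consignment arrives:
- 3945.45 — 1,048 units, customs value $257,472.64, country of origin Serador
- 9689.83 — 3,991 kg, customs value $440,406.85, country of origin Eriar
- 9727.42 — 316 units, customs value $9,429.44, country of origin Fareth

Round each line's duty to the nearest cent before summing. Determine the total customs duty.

$159,666.46

Line 1 (3945.45, Serador, 1,048 units, $257,472.64):
Base rate for 3945.45 is 27.5%.
3945.45 has an FTA preferential rate, but origin Serador is not Eriar; base rate stands.
Duty = $257,472.64 × 27.5% = $70,804.98.
Line 2 (9689.83, Eriar, 3,991 kg, $440,406.85):
Base rate for 9689.83 is 19.5% + $1.85/kg.
Origin Eriar qualifies under the Bralador–Eriar agreement and 9689.83 is covered: preferential rate 18.5% applies instead.
Duty = $440,406.85 × 18.5% = $81,475.27.
Line 3 (9727.42, Fareth, 316 units, $9,429.44):
Base rate for 9727.42 is $7.35/unit.
Additional duty on 9727.42 from Fareth: +53.7% ad valorem. Applied ad valorem rate = 53.7%.
Duty = $9,429.44 × 53.7% + 316 × $7.35 = $7,386.21.
Total = $70,804.98 + $81,475.27 + $7,386.21 = $159,666.46.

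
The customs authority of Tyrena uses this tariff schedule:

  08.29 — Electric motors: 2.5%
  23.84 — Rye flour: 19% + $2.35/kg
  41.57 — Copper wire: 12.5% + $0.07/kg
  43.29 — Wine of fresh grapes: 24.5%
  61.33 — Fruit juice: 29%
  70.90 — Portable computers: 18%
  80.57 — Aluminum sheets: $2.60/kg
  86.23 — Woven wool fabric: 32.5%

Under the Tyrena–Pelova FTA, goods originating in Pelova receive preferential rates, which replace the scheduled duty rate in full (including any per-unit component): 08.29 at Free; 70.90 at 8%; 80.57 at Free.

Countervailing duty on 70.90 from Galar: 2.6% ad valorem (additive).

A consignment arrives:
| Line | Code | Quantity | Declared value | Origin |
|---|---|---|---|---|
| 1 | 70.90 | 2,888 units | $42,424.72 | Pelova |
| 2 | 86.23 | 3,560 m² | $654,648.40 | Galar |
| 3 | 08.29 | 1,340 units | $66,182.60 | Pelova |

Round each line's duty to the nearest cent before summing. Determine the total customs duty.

$216,154.71

Line 1 (70.90, Pelova, 2,888 units, $42,424.72):
Base rate for 70.90 is 18%.
Origin Pelova qualifies under the Tyrena–Pelova agreement and 70.90 is covered: preferential rate 8% applies instead.
The additional-duty order on 70.90 targets Galar, not Pelova; it does not apply.
Duty = $42,424.72 × 8% = $3,393.98.
Line 2 (86.23, Galar, 3,560 m², $654,648.40):
Base rate for 86.23 is 32.5%.
Duty = $654,648.40 × 32.5% = $212,760.73.
Line 3 (08.29, Pelova, 1,340 units, $66,182.60):
Base rate for 08.29 is 2.5%.
Origin Pelova qualifies under the Tyrena–Pelova agreement and 08.29 is covered: preferential rate Free applies instead.
Duty = $66,182.60 × 0% = $0.00.
Total = $3,393.98 + $212,760.73 + $0.00 = $216,154.71.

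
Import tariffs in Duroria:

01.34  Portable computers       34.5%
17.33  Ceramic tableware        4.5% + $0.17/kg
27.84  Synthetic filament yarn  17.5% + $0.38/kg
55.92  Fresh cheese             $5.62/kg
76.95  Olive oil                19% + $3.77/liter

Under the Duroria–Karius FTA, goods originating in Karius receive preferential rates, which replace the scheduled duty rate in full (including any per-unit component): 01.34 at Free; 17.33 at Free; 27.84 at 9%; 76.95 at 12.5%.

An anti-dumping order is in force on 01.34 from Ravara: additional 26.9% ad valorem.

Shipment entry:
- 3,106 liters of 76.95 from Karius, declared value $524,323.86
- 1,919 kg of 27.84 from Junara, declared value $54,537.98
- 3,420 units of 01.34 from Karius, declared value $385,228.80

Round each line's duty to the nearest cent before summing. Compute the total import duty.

Line 1 (76.95, Karius, 3,106 liters, $524,323.86):
Base rate for 76.95 is 19% + $3.77/liter.
Origin Karius qualifies under the Duroria–Karius agreement and 76.95 is covered: preferential rate 12.5% applies instead.
Duty = $524,323.86 × 12.5% = $65,540.48.
Line 2 (27.84, Junara, 1,919 kg, $54,537.98):
Base rate for 27.84 is 17.5% + $0.38/kg.
27.84 has an FTA preferential rate, but origin Junara is not Karius; base rate stands.
Duty = $54,537.98 × 17.5% + 1,919 × $0.38 = $10,273.37.
Line 3 (01.34, Karius, 3,420 units, $385,228.80):
Base rate for 01.34 is 34.5%.
Origin Karius qualifies under the Duroria–Karius agreement and 01.34 is covered: preferential rate Free applies instead.
The additional-duty order on 01.34 targets Ravara, not Karius; it does not apply.
Duty = $385,228.80 × 0% = $0.00.
Total = $65,540.48 + $10,273.37 + $0.00 = $75,813.85.

$75,813.85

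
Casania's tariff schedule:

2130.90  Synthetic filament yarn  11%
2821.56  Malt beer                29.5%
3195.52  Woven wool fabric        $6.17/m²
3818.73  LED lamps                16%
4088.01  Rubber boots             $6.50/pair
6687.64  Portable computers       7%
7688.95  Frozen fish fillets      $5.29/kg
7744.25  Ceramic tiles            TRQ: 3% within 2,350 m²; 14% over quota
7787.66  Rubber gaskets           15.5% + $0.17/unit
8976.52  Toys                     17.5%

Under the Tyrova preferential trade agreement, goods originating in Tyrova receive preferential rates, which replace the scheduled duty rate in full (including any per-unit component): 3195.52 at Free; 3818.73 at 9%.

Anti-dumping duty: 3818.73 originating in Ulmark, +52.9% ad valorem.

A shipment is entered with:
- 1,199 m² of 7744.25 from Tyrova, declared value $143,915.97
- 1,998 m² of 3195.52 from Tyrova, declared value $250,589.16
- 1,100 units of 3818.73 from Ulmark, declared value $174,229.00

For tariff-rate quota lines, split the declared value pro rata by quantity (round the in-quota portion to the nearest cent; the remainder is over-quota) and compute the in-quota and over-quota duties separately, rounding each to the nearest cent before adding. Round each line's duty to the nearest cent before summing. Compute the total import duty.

$124,361.26

Line 1 (7744.25, Tyrova, 1,199 m², $143,915.97):
Code 7744.25 is under a tariff-rate quota (threshold 2,350 m²). Quantity 1,199 m² is within the quota, so the in-quota rate 3% applies to the full value.
Duty = $143,915.97 × 3% = $4,317.48.
Line 2 (3195.52, Tyrova, 1,998 m², $250,589.16):
Base rate for 3195.52 is $6.17/m².
Origin Tyrova qualifies under the Casania–Tyrova agreement and 3195.52 is covered: preferential rate Free applies instead.
Duty = $250,589.16 × 0% = $0.00.
Line 3 (3818.73, Ulmark, 1,100 units, $174,229.00):
Base rate for 3818.73 is 16%.
3818.73 has an FTA preferential rate, but origin Ulmark is not Tyrova; base rate stands.
Additional duty on 3818.73 from Ulmark: +52.9%. Applied ad valorem rate: 16% + 52.9% = 68.9%.
Duty = $174,229.00 × 68.9% = $120,043.78.
Total = $4,317.48 + $0.00 + $120,043.78 = $124,361.26.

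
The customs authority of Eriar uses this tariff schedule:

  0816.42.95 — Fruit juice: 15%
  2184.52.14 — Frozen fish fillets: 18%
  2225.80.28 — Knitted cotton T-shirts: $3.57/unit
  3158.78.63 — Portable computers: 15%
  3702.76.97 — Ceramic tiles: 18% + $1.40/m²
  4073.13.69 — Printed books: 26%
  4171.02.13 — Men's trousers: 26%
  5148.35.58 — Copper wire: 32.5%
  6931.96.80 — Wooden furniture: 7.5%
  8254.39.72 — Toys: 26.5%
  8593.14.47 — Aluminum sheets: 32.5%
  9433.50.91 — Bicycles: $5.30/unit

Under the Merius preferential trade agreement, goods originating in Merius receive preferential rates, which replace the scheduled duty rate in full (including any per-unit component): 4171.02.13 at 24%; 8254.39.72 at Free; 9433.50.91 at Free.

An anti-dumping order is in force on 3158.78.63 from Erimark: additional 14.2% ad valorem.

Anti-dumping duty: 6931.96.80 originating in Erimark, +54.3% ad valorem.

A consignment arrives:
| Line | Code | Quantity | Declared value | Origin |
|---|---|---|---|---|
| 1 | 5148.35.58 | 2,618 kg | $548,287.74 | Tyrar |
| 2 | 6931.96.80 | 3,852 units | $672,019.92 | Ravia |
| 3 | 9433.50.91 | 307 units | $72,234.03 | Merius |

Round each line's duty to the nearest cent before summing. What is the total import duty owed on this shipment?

$228,595.01

Line 1 (5148.35.58, Tyrar, 2,618 kg, $548,287.74):
Base rate for 5148.35.58 is 32.5%.
Duty = $548,287.74 × 32.5% = $178,193.52.
Line 2 (6931.96.80, Ravia, 3,852 units, $672,019.92):
Base rate for 6931.96.80 is 7.5%.
The additional-duty order on 6931.96.80 targets Erimark, not Ravia; it does not apply.
Duty = $672,019.92 × 7.5% = $50,401.49.
Line 3 (9433.50.91, Merius, 307 units, $72,234.03):
Base rate for 9433.50.91 is $5.30/unit.
Origin Merius qualifies under the Eriar–Merius agreement and 9433.50.91 is covered: preferential rate Free applies instead.
Duty = $72,234.03 × 0% = $0.00.
Total = $178,193.52 + $50,401.49 + $0.00 = $228,595.01.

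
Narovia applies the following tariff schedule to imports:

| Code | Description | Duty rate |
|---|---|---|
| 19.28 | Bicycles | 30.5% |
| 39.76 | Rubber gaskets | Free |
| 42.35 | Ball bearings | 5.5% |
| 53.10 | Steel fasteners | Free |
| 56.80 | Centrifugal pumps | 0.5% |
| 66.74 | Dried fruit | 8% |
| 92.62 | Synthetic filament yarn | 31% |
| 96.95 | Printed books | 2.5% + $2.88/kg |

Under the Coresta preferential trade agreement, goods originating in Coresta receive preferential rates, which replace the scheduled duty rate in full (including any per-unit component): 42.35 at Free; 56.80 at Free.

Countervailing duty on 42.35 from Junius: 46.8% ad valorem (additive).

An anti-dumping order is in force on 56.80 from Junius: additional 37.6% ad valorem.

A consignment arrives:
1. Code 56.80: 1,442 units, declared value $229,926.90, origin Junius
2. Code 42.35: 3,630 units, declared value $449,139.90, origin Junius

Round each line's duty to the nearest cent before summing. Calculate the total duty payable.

$322,502.32

Line 1 (56.80, Junius, 1,442 units, $229,926.90):
Base rate for 56.80 is 0.5%.
56.80 has an FTA preferential rate, but origin Junius is not Coresta; base rate stands.
Additional duty on 56.80 from Junius: +37.6%. Applied ad valorem rate: 0.5% + 37.6% = 38.1%.
Duty = $229,926.90 × 38.1% = $87,602.15.
Line 2 (42.35, Junius, 3,630 units, $449,139.90):
Base rate for 42.35 is 5.5%.
42.35 has an FTA preferential rate, but origin Junius is not Coresta; base rate stands.
Additional duty on 42.35 from Junius: +46.8%. Applied ad valorem rate: 5.5% + 46.8% = 52.3%.
Duty = $449,139.90 × 52.3% = $234,900.17.
Total = $87,602.15 + $234,900.17 = $322,502.32.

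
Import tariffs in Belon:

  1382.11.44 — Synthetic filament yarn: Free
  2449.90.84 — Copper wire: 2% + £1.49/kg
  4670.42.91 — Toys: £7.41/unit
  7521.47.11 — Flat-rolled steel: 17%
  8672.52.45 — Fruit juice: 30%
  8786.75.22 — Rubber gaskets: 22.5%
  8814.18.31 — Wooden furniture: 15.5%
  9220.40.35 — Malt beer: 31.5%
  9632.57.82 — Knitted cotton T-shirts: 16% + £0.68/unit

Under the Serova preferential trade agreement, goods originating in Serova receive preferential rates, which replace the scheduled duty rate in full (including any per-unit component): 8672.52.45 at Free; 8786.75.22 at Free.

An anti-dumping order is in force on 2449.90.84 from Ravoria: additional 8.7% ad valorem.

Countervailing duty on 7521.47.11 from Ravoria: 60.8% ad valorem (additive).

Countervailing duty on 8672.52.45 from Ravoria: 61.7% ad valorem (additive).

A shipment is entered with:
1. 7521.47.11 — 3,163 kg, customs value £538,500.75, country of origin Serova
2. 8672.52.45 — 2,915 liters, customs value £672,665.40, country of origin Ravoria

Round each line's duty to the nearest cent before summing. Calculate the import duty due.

£708,379.30

Line 1 (7521.47.11, Serova, 3,163 kg, £538,500.75):
Base rate for 7521.47.11 is 17%.
Origin Serova is the FTA partner but 7521.47.11 is not on the preference list; base rate stands.
The additional-duty order on 7521.47.11 targets Ravoria, not Serova; it does not apply.
Duty = £538,500.75 × 17% = £91,545.13.
Line 2 (8672.52.45, Ravoria, 2,915 liters, £672,665.40):
Base rate for 8672.52.45 is 30%.
8672.52.45 has an FTA preferential rate, but origin Ravoria is not Serova; base rate stands.
Additional duty on 8672.52.45 from Ravoria: +61.7%. Applied ad valorem rate: 30% + 61.7% = 91.7%.
Duty = £672,665.40 × 91.7% = £616,834.17.
Total = £91,545.13 + £616,834.17 = £708,379.30.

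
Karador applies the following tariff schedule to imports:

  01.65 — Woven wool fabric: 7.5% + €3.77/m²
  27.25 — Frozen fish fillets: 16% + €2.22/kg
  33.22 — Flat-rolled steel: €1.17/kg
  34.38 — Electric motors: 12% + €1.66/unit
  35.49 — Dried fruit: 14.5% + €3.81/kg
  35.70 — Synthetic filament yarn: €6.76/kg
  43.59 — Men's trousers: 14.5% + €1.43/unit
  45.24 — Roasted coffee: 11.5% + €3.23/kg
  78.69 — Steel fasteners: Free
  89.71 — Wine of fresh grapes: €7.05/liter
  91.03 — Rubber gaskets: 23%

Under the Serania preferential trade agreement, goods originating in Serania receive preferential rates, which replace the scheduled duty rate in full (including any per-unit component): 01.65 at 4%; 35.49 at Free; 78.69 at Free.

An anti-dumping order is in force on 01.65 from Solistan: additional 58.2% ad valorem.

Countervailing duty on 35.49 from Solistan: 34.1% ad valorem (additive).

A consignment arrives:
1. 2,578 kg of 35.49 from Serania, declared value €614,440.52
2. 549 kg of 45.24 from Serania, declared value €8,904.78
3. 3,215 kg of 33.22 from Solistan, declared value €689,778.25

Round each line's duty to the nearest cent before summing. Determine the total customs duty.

Line 1 (35.49, Serania, 2,578 kg, €614,440.52):
Base rate for 35.49 is 14.5% + €3.81/kg.
Origin Serania qualifies under the Karador–Serania agreement and 35.49 is covered: preferential rate Free applies instead.
The additional-duty order on 35.49 targets Solistan, not Serania; it does not apply.
Duty = €614,440.52 × 0% = €0.00.
Line 2 (45.24, Serania, 549 kg, €8,904.78):
Base rate for 45.24 is 11.5% + €3.23/kg.
Origin Serania is the FTA partner but 45.24 is not on the preference list; base rate stands.
Duty = €8,904.78 × 11.5% + 549 × €3.23 = €2,797.32.
Line 3 (33.22, Solistan, 3,215 kg, €689,778.25):
Base rate for 33.22 is €1.17/kg.
Duty = 3,215 × €1.17 = €3,761.55.
Total = €0.00 + €2,797.32 + €3,761.55 = €6,558.87.

€6,558.87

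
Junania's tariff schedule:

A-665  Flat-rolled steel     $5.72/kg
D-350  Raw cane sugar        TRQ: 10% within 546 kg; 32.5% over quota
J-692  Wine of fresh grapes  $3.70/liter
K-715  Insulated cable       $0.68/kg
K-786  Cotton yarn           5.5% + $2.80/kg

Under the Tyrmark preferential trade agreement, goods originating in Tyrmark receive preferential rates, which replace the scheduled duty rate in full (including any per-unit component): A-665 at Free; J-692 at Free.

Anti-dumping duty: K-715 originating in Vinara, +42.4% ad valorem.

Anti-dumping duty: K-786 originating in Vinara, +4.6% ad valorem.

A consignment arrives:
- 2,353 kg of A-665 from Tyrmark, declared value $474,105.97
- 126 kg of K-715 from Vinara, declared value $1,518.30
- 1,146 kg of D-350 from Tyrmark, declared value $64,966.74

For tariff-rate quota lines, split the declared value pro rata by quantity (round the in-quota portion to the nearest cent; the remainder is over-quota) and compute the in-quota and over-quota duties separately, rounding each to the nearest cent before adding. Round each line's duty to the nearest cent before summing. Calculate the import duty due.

$14,879.26

Line 1 (A-665, Tyrmark, 2,353 kg, $474,105.97):
Base rate for A-665 is $5.72/kg.
Origin Tyrmark qualifies under the Junania–Tyrmark agreement and A-665 is covered: preferential rate Free applies instead.
Duty = $474,105.97 × 0% = $0.00.
Line 2 (K-715, Vinara, 126 kg, $1,518.30):
Base rate for K-715 is $0.68/kg.
Additional duty on K-715 from Vinara: +42.4% ad valorem. Applied ad valorem rate = 42.4%.
Duty = $1,518.30 × 42.4% + 126 × $0.68 = $729.44.
Line 3 (D-350, Tyrmark, 1,146 kg, $64,966.74):
Code D-350 is under a tariff-rate quota (threshold 546 kg). In-quota: 546 kg at 10%; over-quota: 600 kg at 32.5%.
Pro-rata value split: in-quota = $64,966.74 × 546/1,146 = $30,952.74; over-quota = $64,966.74 − $30,952.74 = $34,014.00.
In-quota duty = $30,952.74 × 10% = $3,095.27. Over-quota duty = $34,014.00 × 32.5% = $11,054.55.
Line duty = $3,095.27 + $11,054.55 = $14,149.82.
Total = $0.00 + $729.44 + $14,149.82 = $14,879.26.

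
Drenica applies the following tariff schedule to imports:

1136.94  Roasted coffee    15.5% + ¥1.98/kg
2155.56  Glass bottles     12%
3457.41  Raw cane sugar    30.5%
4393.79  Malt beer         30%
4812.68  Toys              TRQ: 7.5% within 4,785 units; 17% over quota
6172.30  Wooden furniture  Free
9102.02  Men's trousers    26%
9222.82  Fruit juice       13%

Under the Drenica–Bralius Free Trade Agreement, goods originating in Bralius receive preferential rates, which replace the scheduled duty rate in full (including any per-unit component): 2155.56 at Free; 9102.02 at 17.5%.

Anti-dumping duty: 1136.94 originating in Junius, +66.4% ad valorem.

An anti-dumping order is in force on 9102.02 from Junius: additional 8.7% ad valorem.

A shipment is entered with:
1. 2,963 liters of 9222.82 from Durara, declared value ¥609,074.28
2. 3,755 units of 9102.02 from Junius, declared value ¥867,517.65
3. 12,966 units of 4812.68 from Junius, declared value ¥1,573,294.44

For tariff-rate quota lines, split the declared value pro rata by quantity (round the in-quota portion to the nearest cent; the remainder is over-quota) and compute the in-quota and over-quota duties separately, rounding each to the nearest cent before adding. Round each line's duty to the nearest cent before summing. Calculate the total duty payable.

¥592,510.20

Line 1 (9222.82, Durara, 2,963 liters, ¥609,074.28):
Base rate for 9222.82 is 13%.
Duty = ¥609,074.28 × 13% = ¥79,179.66.
Line 2 (9102.02, Junius, 3,755 units, ¥867,517.65):
Base rate for 9102.02 is 26%.
9102.02 has an FTA preferential rate, but origin Junius is not Bralius; base rate stands.
Additional duty on 9102.02 from Junius: +8.7%. Applied ad valorem rate: 26% + 8.7% = 34.7%.
Duty = ¥867,517.65 × 34.7% = ¥301,028.62.
Line 3 (4812.68, Junius, 12,966 units, ¥1,573,294.44):
Code 4812.68 is under a tariff-rate quota (threshold 4,785 units). In-quota: 4,785 units at 7.5%; over-quota: 8,181 units at 17%.
Pro-rata value split: in-quota = ¥1,573,294.44 × 4,785/12,966 = ¥580,611.90; over-quota = ¥1,573,294.44 − ¥580,611.90 = ¥992,682.54.
In-quota duty = ¥580,611.90 × 7.5% = ¥43,545.89. Over-quota duty = ¥992,682.54 × 17% = ¥168,756.03.
Line duty = ¥43,545.89 + ¥168,756.03 = ¥212,301.92.
Total = ¥79,179.66 + ¥301,028.62 + ¥212,301.92 = ¥592,510.20.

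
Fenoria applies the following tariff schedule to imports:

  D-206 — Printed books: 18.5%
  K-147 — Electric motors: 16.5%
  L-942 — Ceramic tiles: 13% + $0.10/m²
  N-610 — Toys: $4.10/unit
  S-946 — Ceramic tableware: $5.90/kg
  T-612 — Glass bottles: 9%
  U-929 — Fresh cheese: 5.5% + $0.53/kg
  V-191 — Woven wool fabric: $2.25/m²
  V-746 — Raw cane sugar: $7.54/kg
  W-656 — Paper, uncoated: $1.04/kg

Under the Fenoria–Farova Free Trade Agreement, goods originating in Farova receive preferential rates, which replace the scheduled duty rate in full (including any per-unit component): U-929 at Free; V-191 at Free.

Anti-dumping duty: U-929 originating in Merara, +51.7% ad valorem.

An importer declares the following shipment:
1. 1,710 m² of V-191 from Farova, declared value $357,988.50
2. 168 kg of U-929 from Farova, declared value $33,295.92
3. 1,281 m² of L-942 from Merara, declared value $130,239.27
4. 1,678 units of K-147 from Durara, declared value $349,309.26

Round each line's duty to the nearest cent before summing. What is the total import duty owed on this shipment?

Line 1 (V-191, Farova, 1,710 m², $357,988.50):
Base rate for V-191 is $2.25/m².
Origin Farova qualifies under the Fenoria–Farova agreement and V-191 is covered: preferential rate Free applies instead.
Duty = $357,988.50 × 0% = $0.00.
Line 2 (U-929, Farova, 168 kg, $33,295.92):
Base rate for U-929 is 5.5% + $0.53/kg.
Origin Farova qualifies under the Fenoria–Farova agreement and U-929 is covered: preferential rate Free applies instead.
The additional-duty order on U-929 targets Merara, not Farova; it does not apply.
Duty = $33,295.92 × 0% = $0.00.
Line 3 (L-942, Merara, 1,281 m², $130,239.27):
Base rate for L-942 is 13% + $0.10/m².
Duty = $130,239.27 × 13% + 1,281 × $0.10 = $17,059.21.
Line 4 (K-147, Durara, 1,678 units, $349,309.26):
Base rate for K-147 is 16.5%.
Duty = $349,309.26 × 16.5% = $57,636.03.
Total = $0.00 + $0.00 + $17,059.21 + $57,636.03 = $74,695.24.

$74,695.24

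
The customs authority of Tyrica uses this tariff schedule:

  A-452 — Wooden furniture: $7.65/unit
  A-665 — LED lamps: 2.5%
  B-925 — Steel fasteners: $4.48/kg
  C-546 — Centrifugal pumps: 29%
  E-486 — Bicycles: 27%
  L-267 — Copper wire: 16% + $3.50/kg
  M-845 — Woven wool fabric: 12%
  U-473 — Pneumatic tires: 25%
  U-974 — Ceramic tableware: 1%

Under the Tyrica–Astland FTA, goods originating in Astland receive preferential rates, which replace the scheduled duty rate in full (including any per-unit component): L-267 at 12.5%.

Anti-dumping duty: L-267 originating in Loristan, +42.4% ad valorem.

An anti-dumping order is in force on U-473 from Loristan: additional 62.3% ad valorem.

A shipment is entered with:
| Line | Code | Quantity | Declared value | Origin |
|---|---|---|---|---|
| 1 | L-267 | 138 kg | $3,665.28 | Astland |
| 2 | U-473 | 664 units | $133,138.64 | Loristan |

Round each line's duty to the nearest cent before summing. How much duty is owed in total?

Line 1 (L-267, Astland, 138 kg, $3,665.28):
Base rate for L-267 is 16% + $3.50/kg.
Origin Astland qualifies under the Tyrica–Astland agreement and L-267 is covered: preferential rate 12.5% applies instead.
The additional-duty order on L-267 targets Loristan, not Astland; it does not apply.
Duty = $3,665.28 × 12.5% = $458.16.
Line 2 (U-473, Loristan, 664 units, $133,138.64):
Base rate for U-473 is 25%.
Additional duty on U-473 from Loristan: +62.3%. Applied ad valorem rate: 25% + 62.3% = 87.3%.
Duty = $133,138.64 × 87.3% = $116,230.03.
Total = $458.16 + $116,230.03 = $116,688.19.

$116,688.19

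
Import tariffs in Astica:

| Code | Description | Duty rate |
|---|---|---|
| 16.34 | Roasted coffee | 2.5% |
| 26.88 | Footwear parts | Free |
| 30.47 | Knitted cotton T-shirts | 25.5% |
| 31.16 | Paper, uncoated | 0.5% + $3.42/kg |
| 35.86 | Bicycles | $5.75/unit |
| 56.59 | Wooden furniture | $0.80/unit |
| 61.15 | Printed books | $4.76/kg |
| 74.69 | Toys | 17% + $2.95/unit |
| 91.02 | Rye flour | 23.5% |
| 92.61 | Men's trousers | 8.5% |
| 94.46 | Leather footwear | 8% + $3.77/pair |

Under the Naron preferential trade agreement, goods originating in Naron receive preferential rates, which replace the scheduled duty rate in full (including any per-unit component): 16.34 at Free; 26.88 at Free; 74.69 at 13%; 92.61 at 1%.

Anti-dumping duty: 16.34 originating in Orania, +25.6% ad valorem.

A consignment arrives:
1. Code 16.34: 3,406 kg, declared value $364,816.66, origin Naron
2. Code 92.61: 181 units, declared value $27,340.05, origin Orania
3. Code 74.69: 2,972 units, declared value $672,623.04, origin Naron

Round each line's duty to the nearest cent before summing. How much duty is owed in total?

Line 1 (16.34, Naron, 3,406 kg, $364,816.66):
Base rate for 16.34 is 2.5%.
Origin Naron qualifies under the Astica–Naron agreement and 16.34 is covered: preferential rate Free applies instead.
The additional-duty order on 16.34 targets Orania, not Naron; it does not apply.
Duty = $364,816.66 × 0% = $0.00.
Line 2 (92.61, Orania, 181 units, $27,340.05):
Base rate for 92.61 is 8.5%.
92.61 has an FTA preferential rate, but origin Orania is not Naron; base rate stands.
Duty = $27,340.05 × 8.5% = $2,323.90.
Line 3 (74.69, Naron, 2,972 units, $672,623.04):
Base rate for 74.69 is 17% + $2.95/unit.
Origin Naron qualifies under the Astica–Naron agreement and 74.69 is covered: preferential rate 13% applies instead.
Duty = $672,623.04 × 13% = $87,441.00.
Total = $0.00 + $2,323.90 + $87,441.00 = $89,764.90.

$89,764.90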